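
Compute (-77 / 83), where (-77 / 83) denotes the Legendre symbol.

-1

(-77 / 83)
  = (6 / 83)    [-77 ≡ 6 mod 83]
  = -(3 / 83)    [83 ≡ 3 mod 8 ⇒ (2 / 83) = -1]
  = (83 / 3)    [QR: both ≡ 3 mod 4, sign flips]
  = (2 / 3)    [83 ≡ 2 mod 3]
  = -(1 / 3)    [3 ≡ 3 mod 8 ⇒ (2 / 3) = -1]
  = -1    [(1 / 3) = 1]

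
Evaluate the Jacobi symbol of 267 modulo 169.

1

(267|169)
  = (98|169)    [267 ≡ 98 mod 169]
  = (49|169)    [169 ≡ 1 mod 8 ⇒ (2|169) = +1]
  = (169|49)    [QR: 49 ≡ 1 mod 4, sign kept]
  = (22|49)    [169 ≡ 22 mod 49]
  = (11|49)    [49 ≡ 1 mod 8 ⇒ (2|49) = +1]
  = (49|11)    [QR: 49 ≡ 1 mod 4, sign kept]
  = (5|11)    [49 ≡ 5 mod 11]
  = (11|5)    [QR: 5 ≡ 1 mod 4, sign kept]
  = (1|5)    [11 ≡ 1 mod 5]
  = 1    [(1|5) = 1]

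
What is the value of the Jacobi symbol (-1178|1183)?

Reduce the numerator: -1178 ≡ 5 (mod 1183), so (-1178|1183) = (5|1183).
5 ≡ 1 (mod 4), so quadratic reciprocity gives (5|1183) = (1183|5). Reduce: 1183 ≡ 3 (mod 5). Now have (3|5).
5 ≡ 1 (mod 4), so quadratic reciprocity gives (3|5) = (5|3). Reduce: 5 ≡ 2 (mod 3). Now have (2|3).
Factor out 2: 2 = 2. Since 3 ≡ 3 (mod 8), (2|3) = -1. Now have -(1|3).
(1|3) = 1. Collecting the sign factors: -1.

-1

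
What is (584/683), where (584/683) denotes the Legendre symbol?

(584/683)
  = -(73/683)    [683 ≡ 3 mod 8 ⇒ (2/683)^3 = -1]
  = -(683/73)    [QR: 73 ≡ 1 mod 4, sign kept]
  = -(26/73)    [683 ≡ 26 mod 73]
  = -(13/73)    [73 ≡ 1 mod 8 ⇒ (2/73) = +1]
  = -(73/13)    [QR: 13 ≡ 1 mod 4, sign kept]
  = -(8/13)    [73 ≡ 8 mod 13]
  = (1/13)    [13 ≡ 5 mod 8 ⇒ (2/13)^3 = -1]
  = 1    [(1/13) = 1]

1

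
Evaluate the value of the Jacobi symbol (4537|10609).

(4537|10609)
  = (10609|4537)    [QR: 4537 ≡ 1 mod 4, sign kept]
  = (1535|4537)    [10609 ≡ 1535 mod 4537]
  = (4537|1535)    [QR: 4537 ≡ 1 mod 4, sign kept]
  = (1467|1535)    [4537 ≡ 1467 mod 1535]
  = -(1535|1467)    [QR: both ≡ 3 mod 4, sign flips]
  = -(68|1467)    [1535 ≡ 68 mod 1467]
  = -(17|1467)    [1467 ≡ 3 mod 8 ⇒ (2|1467)^2 = +1]
  = -(1467|17)    [QR: 17 ≡ 1 mod 4, sign kept]
  = -(5|17)    [1467 ≡ 5 mod 17]
  = -(17|5)    [QR: 5 ≡ 1 mod 4, sign kept]
  = -(2|5)    [17 ≡ 2 mod 5]
  = (1|5)    [5 ≡ 5 mod 8 ⇒ (2|5) = -1]
  = 1    [(1|5) = 1]

1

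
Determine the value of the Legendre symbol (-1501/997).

1

(-1501/997)
  = (1501/997)    [997 ≡ 1 mod 4 ⇒ (-1/997) = +1]
  = (504/997)    [1501 ≡ 504 mod 997]
  = -(63/997)    [997 ≡ 5 mod 8 ⇒ (2/997)^3 = -1]
  = -(997/63)    [QR: 997 ≡ 1 mod 4, sign kept]
  = -(52/63)    [997 ≡ 52 mod 63]
  = -(13/63)    [63 ≡ 7 mod 8 ⇒ (2/63)^2 = +1]
  = -(63/13)    [QR: 13 ≡ 1 mod 4, sign kept]
  = -(11/13)    [63 ≡ 11 mod 13]
  = -(13/11)    [QR: 13 ≡ 1 mod 4, sign kept]
  = -(2/11)    [13 ≡ 2 mod 11]
  = (1/11)    [11 ≡ 3 mod 8 ⇒ (2/11) = -1]
  = 1    [(1/11) = 1]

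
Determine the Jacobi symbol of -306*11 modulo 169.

1

By multiplicativity, (-306·11|169) = (-306|169)·(11|169).
First factor (-306|169):
(-306|169)
  = (306|169)    [169 ≡ 1 mod 4 ⇒ (-1|169) = +1]
  = (137|169)    [306 ≡ 137 mod 169]
  = (169|137)    [QR: 137 ≡ 1 mod 4, sign kept]
  = (32|137)    [169 ≡ 32 mod 137]
  = (1|137)    [137 ≡ 1 mod 8 ⇒ (2|137)^5 = +1]
  = 1    [(1|137) = 1]
Second factor (11|169):
(11|169)
  = (169|11)    [QR: 169 ≡ 1 mod 4, sign kept]
  = (4|11)    [169 ≡ 4 mod 11]
  = (1|11)    [11 ≡ 3 mod 8 ⇒ (2|11)^2 = +1]
  = 1    [(1|11) = 1]
Product: (1)·(1) = 1.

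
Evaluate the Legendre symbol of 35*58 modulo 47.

By multiplicativity, (35·58/47) = (35/47)·(58/47).
First factor (35/47):
Both 35 ≡ 3 and 47 ≡ 3 (mod 4), so reciprocity gives (35/47) = -(47/35). Reduce: 47 ≡ 12 (mod 35). Now have -(12/35).
Factor out 2: 12 = 2^2·3. Since 35 ≡ 3 (mod 8), (2/35) = -1, and (2/35)^2 = +1. Now have -(3/35).
Both 3 ≡ 3 and 35 ≡ 3 (mod 4), so reciprocity gives (3/35) = -(35/3). Reduce: 35 ≡ 2 (mod 3). Now have (2/3).
Factor out 2: 2 = 2. Since 3 ≡ 3 (mod 8), (2/3) = -1. Now have -(1/3).
(1/3) = 1. Collecting the sign factors: -1.
Second factor (58/47):
Reduce the numerator: 58 ≡ 11 (mod 47), so (58/47) = (11/47).
Both 11 ≡ 3 and 47 ≡ 3 (mod 4), so reciprocity gives (11/47) = -(47/11). Reduce: 47 ≡ 3 (mod 11). Now have -(3/11).
Both 3 ≡ 3 and 11 ≡ 3 (mod 4), so reciprocity gives (3/11) = -(11/3). Reduce: 11 ≡ 2 (mod 3). Now have (2/3).
Factor out 2: 2 = 2. Since 3 ≡ 3 (mod 8), (2/3) = -1. Now have -(1/3).
(1/3) = 1. Collecting the sign factors: -1.
Product: (-1)·(-1) = 1.

1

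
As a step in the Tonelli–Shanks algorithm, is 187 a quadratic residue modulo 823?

yes

Both 187 ≡ 3 and 823 ≡ 3 (mod 4), so reciprocity gives (187/823) = -(823/187). Reduce: 823 ≡ 75 (mod 187). Now have -(75/187).
Both 75 ≡ 3 and 187 ≡ 3 (mod 4), so reciprocity gives (75/187) = -(187/75). Reduce: 187 ≡ 37 (mod 75). Now have (37/75).
37 ≡ 1 (mod 4), so quadratic reciprocity gives (37/75) = (75/37). Reduce: 75 ≡ 1 (mod 37). Now have (1/37).
(1/37) = 1. Collecting the sign factors: 1.
(187/823) = 1, and 823 is prime, so 187 is a quadratic residue mod 823.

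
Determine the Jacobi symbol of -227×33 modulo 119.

1

By multiplicativity, (-227·33/119) = (-227/119)·(33/119).
First factor (-227/119):
(-227/119)
  = (11/119)    [-227 ≡ 11 mod 119]
  = -(119/11)    [QR: both ≡ 3 mod 4, sign flips]
  = -(9/11)    [119 ≡ 9 mod 11]
  = -(11/9)    [QR: 9 ≡ 1 mod 4, sign kept]
  = -(2/9)    [11 ≡ 2 mod 9]
  = -(1/9)    [9 ≡ 1 mod 8 ⇒ (2/9) = +1]
  = -1    [(1/9) = 1]
Second factor (33/119):
(33/119)
  = (119/33)    [QR: 33 ≡ 1 mod 4, sign kept]
  = (20/33)    [119 ≡ 20 mod 33]
  = (5/33)    [33 ≡ 1 mod 8 ⇒ (2/33)^2 = +1]
  = (33/5)    [QR: 5 ≡ 1 mod 4, sign kept]
  = (3/5)    [33 ≡ 3 mod 5]
  = (5/3)    [QR: 5 ≡ 1 mod 4, sign kept]
  = (2/3)    [5 ≡ 2 mod 3]
  = -(1/3)    [3 ≡ 3 mod 8 ⇒ (2/3) = -1]
  = -1    [(1/3) = 1]
Product: (-1)·(-1) = 1.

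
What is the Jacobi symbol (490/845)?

Factor out 2: 490 = 2·245. Since 845 ≡ 5 (mod 8), (2/845) = -1. Now have -(245/845).
245 ≡ 1 (mod 4), so quadratic reciprocity gives (245/845) = (845/245). Reduce: 845 ≡ 110 (mod 245). Now have -(110/245).
Factor out 2: 110 = 2·55. Since 245 ≡ 5 (mod 8), (2/245) = -1. Now have (55/245).
245 ≡ 1 (mod 4), so quadratic reciprocity gives (55/245) = (245/55). Reduce: 245 ≡ 25 (mod 55). Now have (25/55).
25 ≡ 1 (mod 4), so quadratic reciprocity gives (25/55) = (55/25). Reduce: 55 ≡ 5 (mod 25). Now have (5/25).
5 ≡ 1 (mod 4), so quadratic reciprocity gives (5/25) = (25/5). Reduce: 25 ≡ 0 (mod 5). Now have (0/5).
The numerator is now 0 with denominator 5 > 1: the symbol is 0.

0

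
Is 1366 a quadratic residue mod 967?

no

(1366/967)
  = (399/967)    [1366 ≡ 399 mod 967]
  = -(967/399)    [QR: both ≡ 3 mod 4, sign flips]
  = -(169/399)    [967 ≡ 169 mod 399]
  = -(399/169)    [QR: 169 ≡ 1 mod 4, sign kept]
  = -(61/169)    [399 ≡ 61 mod 169]
  = -(169/61)    [QR: 61 ≡ 1 mod 4, sign kept]
  = -(47/61)    [169 ≡ 47 mod 61]
  = -(61/47)    [QR: 61 ≡ 1 mod 4, sign kept]
  = -(14/47)    [61 ≡ 14 mod 47]
  = -(7/47)    [47 ≡ 7 mod 8 ⇒ (2/47) = +1]
  = (47/7)    [QR: both ≡ 3 mod 4, sign flips]
  = (5/7)    [47 ≡ 5 mod 7]
  = (7/5)    [QR: 5 ≡ 1 mod 4, sign kept]
  = (2/5)    [7 ≡ 2 mod 5]
  = -(1/5)    [5 ≡ 5 mod 8 ⇒ (2/5) = -1]
  = -1    [(1/5) = 1]
The Legendre symbol is -1, so x^2 ≡ 1366 (mod 967) has no solution.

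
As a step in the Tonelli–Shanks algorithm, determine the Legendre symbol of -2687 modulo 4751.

(-2687 / 4751)
  = (2064 / 4751)    [-2687 ≡ 2064 mod 4751]
  = (129 / 4751)    [4751 ≡ 7 mod 8 ⇒ (2 / 4751)^4 = +1]
  = (4751 / 129)    [QR: 129 ≡ 1 mod 4, sign kept]
  = (107 / 129)    [4751 ≡ 107 mod 129]
  = (129 / 107)    [QR: 129 ≡ 1 mod 4, sign kept]
  = (22 / 107)    [129 ≡ 22 mod 107]
  = -(11 / 107)    [107 ≡ 3 mod 8 ⇒ (2 / 107) = -1]
  = (107 / 11)    [QR: both ≡ 3 mod 4, sign flips]
  = (8 / 11)    [107 ≡ 8 mod 11]
  = -(1 / 11)    [11 ≡ 3 mod 8 ⇒ (2 / 11)^3 = -1]
  = -1    [(1 / 11) = 1]

-1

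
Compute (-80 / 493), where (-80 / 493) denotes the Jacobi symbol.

(-80 / 493)
  = (413 / 493)    [-80 ≡ 413 mod 493]
  = (493 / 413)    [QR: 413 ≡ 1 mod 4, sign kept]
  = (80 / 413)    [493 ≡ 80 mod 413]
  = (5 / 413)    [413 ≡ 5 mod 8 ⇒ (2 / 413)^4 = +1]
  = (413 / 5)    [QR: 5 ≡ 1 mod 4, sign kept]
  = (3 / 5)    [413 ≡ 3 mod 5]
  = (5 / 3)    [QR: 5 ≡ 1 mod 4, sign kept]
  = (2 / 3)    [5 ≡ 2 mod 3]
  = -(1 / 3)    [3 ≡ 3 mod 8 ⇒ (2 / 3) = -1]
  = -1    [(1 / 3) = 1]

-1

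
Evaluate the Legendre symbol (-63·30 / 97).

By multiplicativity, (-63·30 / 97) = (-63 / 97)·(30 / 97).
First factor (-63 / 97):
Reduce the numerator: -63 ≡ 34 (mod 97), so (-63 / 97) = (34 / 97).
Factor out 2: 34 = 2·17. Since 97 ≡ 1 (mod 8), (2 / 97) = +1. Now have (17 / 97).
17 ≡ 1 (mod 4), so quadratic reciprocity gives (17 / 97) = (97 / 17). Reduce: 97 ≡ 12 (mod 17). Now have (12 / 17).
Factor out 2: 12 = 2^2·3. Since 17 ≡ 1 (mod 8), (2 / 17) = +1, and (2 / 17)^2 = +1. Now have (3 / 17).
17 ≡ 1 (mod 4), so quadratic reciprocity gives (3 / 17) = (17 / 3). Reduce: 17 ≡ 2 (mod 3). Now have (2 / 3).
Factor out 2: 2 = 2. Since 3 ≡ 3 (mod 8), (2 / 3) = -1. Now have -(1 / 3).
(1 / 3) = 1. Collecting the sign factors: -1.
Second factor (30 / 97):
Factor out 2: 30 = 2·15. Since 97 ≡ 1 (mod 8), (2 / 97) = +1. Now have (15 / 97).
97 ≡ 1 (mod 4), so quadratic reciprocity gives (15 / 97) = (97 / 15). Reduce: 97 ≡ 7 (mod 15). Now have (7 / 15).
Both 7 ≡ 3 and 15 ≡ 3 (mod 4), so reciprocity gives (7 / 15) = -(15 / 7). Reduce: 15 ≡ 1 (mod 7). Now have -(1 / 7).
(1 / 7) = 1. Collecting the sign factors: -1.
Product: (-1)·(-1) = 1.

1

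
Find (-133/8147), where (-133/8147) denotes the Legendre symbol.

-1

(-133/8147)
  = (8014/8147)    [-133 ≡ 8014 mod 8147]
  = -(4007/8147)    [8147 ≡ 3 mod 8 ⇒ (2/8147) = -1]
  = (8147/4007)    [QR: both ≡ 3 mod 4, sign flips]
  = (133/4007)    [8147 ≡ 133 mod 4007]
  = (4007/133)    [QR: 133 ≡ 1 mod 4, sign kept]
  = (17/133)    [4007 ≡ 17 mod 133]
  = (133/17)    [QR: 17 ≡ 1 mod 4, sign kept]
  = (14/17)    [133 ≡ 14 mod 17]
  = (7/17)    [17 ≡ 1 mod 8 ⇒ (2/17) = +1]
  = (17/7)    [QR: 17 ≡ 1 mod 4, sign kept]
  = (3/7)    [17 ≡ 3 mod 7]
  = -(7/3)    [QR: both ≡ 3 mod 4, sign flips]
  = -(1/3)    [7 ≡ 1 mod 3]
  = -1    [(1/3) = 1]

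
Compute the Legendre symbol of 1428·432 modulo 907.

1

By multiplicativity, (1428·432|907) = (1428|907)·(432|907).
First factor (1428|907):
(1428|907)
  = (521|907)    [1428 ≡ 521 mod 907]
  = (907|521)    [QR: 521 ≡ 1 mod 4, sign kept]
  = (386|521)    [907 ≡ 386 mod 521]
  = (193|521)    [521 ≡ 1 mod 8 ⇒ (2|521) = +1]
  = (521|193)    [QR: 193 ≡ 1 mod 4, sign kept]
  = (135|193)    [521 ≡ 135 mod 193]
  = (193|135)    [QR: 193 ≡ 1 mod 4, sign kept]
  = (58|135)    [193 ≡ 58 mod 135]
  = (29|135)    [135 ≡ 7 mod 8 ⇒ (2|135) = +1]
  = (135|29)    [QR: 29 ≡ 1 mod 4, sign kept]
  = (19|29)    [135 ≡ 19 mod 29]
  = (29|19)    [QR: 29 ≡ 1 mod 4, sign kept]
  = (10|19)    [29 ≡ 10 mod 19]
  = -(5|19)    [19 ≡ 3 mod 8 ⇒ (2|19) = -1]
  = -(19|5)    [QR: 5 ≡ 1 mod 4, sign kept]
  = -(4|5)    [19 ≡ 4 mod 5]
  = -(1|5)    [5 ≡ 5 mod 8 ⇒ (2|5)^2 = +1]
  = -1    [(1|5) = 1]
Second factor (432|907):
(432|907)
  = (27|907)    [907 ≡ 3 mod 8 ⇒ (2|907)^4 = +1]
  = -(907|27)    [QR: both ≡ 3 mod 4, sign flips]
  = -(16|27)    [907 ≡ 16 mod 27]
  = -(1|27)    [27 ≡ 3 mod 8 ⇒ (2|27)^4 = +1]
  = -1    [(1|27) = 1]
Product: (-1)·(-1) = 1.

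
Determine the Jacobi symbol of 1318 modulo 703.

(1318/703)
  = (615/703)    [1318 ≡ 615 mod 703]
  = -(703/615)    [QR: both ≡ 3 mod 4, sign flips]
  = -(88/615)    [703 ≡ 88 mod 615]
  = -(11/615)    [615 ≡ 7 mod 8 ⇒ (2/615)^3 = +1]
  = (615/11)    [QR: both ≡ 3 mod 4, sign flips]
  = (10/11)    [615 ≡ 10 mod 11]
  = -(5/11)    [11 ≡ 3 mod 8 ⇒ (2/11) = -1]
  = -(11/5)    [QR: 5 ≡ 1 mod 4, sign kept]
  = -(1/5)    [11 ≡ 1 mod 5]
  = -1    [(1/5) = 1]

-1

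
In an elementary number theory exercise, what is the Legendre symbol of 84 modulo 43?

Reduce the numerator: 84 ≡ 41 (mod 43), so (84 / 43) = (41 / 43).
41 ≡ 1 (mod 4), so quadratic reciprocity gives (41 / 43) = (43 / 41). Reduce: 43 ≡ 2 (mod 41). Now have (2 / 41).
Factor out 2: 2 = 2. Since 41 ≡ 1 (mod 8), (2 / 41) = +1. Now have (1 / 41).
(1 / 41) = 1. Collecting the sign factors: 1.

1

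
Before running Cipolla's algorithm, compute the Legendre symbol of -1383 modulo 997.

-1

(-1383 / 997)
  = (611 / 997)    [-1383 ≡ 611 mod 997]
  = (997 / 611)    [QR: 997 ≡ 1 mod 4, sign kept]
  = (386 / 611)    [997 ≡ 386 mod 611]
  = -(193 / 611)    [611 ≡ 3 mod 8 ⇒ (2 / 611) = -1]
  = -(611 / 193)    [QR: 193 ≡ 1 mod 4, sign kept]
  = -(32 / 193)    [611 ≡ 32 mod 193]
  = -(1 / 193)    [193 ≡ 1 mod 8 ⇒ (2 / 193)^5 = +1]
  = -1    [(1 / 193) = 1]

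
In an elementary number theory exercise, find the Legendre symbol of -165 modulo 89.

-1

(-165|89)
  = (13|89)    [-165 ≡ 13 mod 89]
  = (89|13)    [QR: 13 ≡ 1 mod 4, sign kept]
  = (11|13)    [89 ≡ 11 mod 13]
  = (13|11)    [QR: 13 ≡ 1 mod 4, sign kept]
  = (2|11)    [13 ≡ 2 mod 11]
  = -(1|11)    [11 ≡ 3 mod 8 ⇒ (2|11) = -1]
  = -1    [(1|11) = 1]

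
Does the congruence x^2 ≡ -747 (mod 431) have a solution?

Reduce the numerator: -747 ≡ 115 (mod 431), so (-747/431) = (115/431).
Both 115 ≡ 3 and 431 ≡ 3 (mod 4), so reciprocity gives (115/431) = -(431/115). Reduce: 431 ≡ 86 (mod 115). Now have -(86/115).
Factor out 2: 86 = 2·43. Since 115 ≡ 3 (mod 8), (2/115) = -1. Now have (43/115).
Both 43 ≡ 3 and 115 ≡ 3 (mod 4), so reciprocity gives (43/115) = -(115/43). Reduce: 115 ≡ 29 (mod 43). Now have -(29/43).
29 ≡ 1 (mod 4), so quadratic reciprocity gives (29/43) = (43/29). Reduce: 43 ≡ 14 (mod 29). Now have -(14/29).
Factor out 2: 14 = 2·7. Since 29 ≡ 5 (mod 8), (2/29) = -1. Now have (7/29).
29 ≡ 1 (mod 4), so quadratic reciprocity gives (7/29) = (29/7). Reduce: 29 ≡ 1 (mod 7). Now have (1/7).
(1/7) = 1. Collecting the sign factors: 1.
(-747/431) = 1, and 431 is prime, so -747 is a quadratic residue mod 431.

yes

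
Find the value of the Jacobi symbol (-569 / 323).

1

Reduce the numerator: -569 ≡ 77 (mod 323), so (-569 / 323) = (77 / 323).
77 ≡ 1 (mod 4), so quadratic reciprocity gives (77 / 323) = (323 / 77). Reduce: 323 ≡ 15 (mod 77). Now have (15 / 77).
77 ≡ 1 (mod 4), so quadratic reciprocity gives (15 / 77) = (77 / 15). Reduce: 77 ≡ 2 (mod 15). Now have (2 / 15).
Factor out 2: 2 = 2. Since 15 ≡ 7 (mod 8), (2 / 15) = +1. Now have (1 / 15).
(1 / 15) = 1. Collecting the sign factors: 1.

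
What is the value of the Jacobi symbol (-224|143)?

Reduce the numerator: -224 ≡ 62 (mod 143), so (-224|143) = (62|143).
Factor out 2: 62 = 2·31. Since 143 ≡ 7 (mod 8), (2|143) = +1. Now have (31|143).
Both 31 ≡ 3 and 143 ≡ 3 (mod 4), so reciprocity gives (31|143) = -(143|31). Reduce: 143 ≡ 19 (mod 31). Now have -(19|31).
Both 19 ≡ 3 and 31 ≡ 3 (mod 4), so reciprocity gives (19|31) = -(31|19). Reduce: 31 ≡ 12 (mod 19). Now have (12|19).
Factor out 2: 12 = 2^2·3. Since 19 ≡ 3 (mod 8), (2|19) = -1, and (2|19)^2 = +1. Now have (3|19).
Both 3 ≡ 3 and 19 ≡ 3 (mod 4), so reciprocity gives (3|19) = -(19|3). Reduce: 19 ≡ 1 (mod 3). Now have -(1|3).
(1|3) = 1. Collecting the sign factors: -1.

-1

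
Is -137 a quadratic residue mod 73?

Pull out -1: (-137|73) = (-1|73)·(137|73). Since 73 ≡ 1 (mod 4), (-1|73) = +1. Now have (137|73).
Reduce the numerator: 137 ≡ 64 (mod 73), so (137|73) = (64|73).
Factor out 2: 64 = 2^6. Since 73 ≡ 1 (mod 8), (2|73) = +1, and (2|73)^6 = +1. Now have (1|73).
(1|73) = 1. Collecting the sign factors: 1.
(-137|73) = 1, and 73 is prime, so -137 is a quadratic residue mod 73.

yes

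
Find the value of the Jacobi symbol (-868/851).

(-868/851)
  = -(868/851)    [851 ≡ 3 mod 4 ⇒ (-1/851) = -1]
  = -(17/851)    [868 ≡ 17 mod 851]
  = -(851/17)    [QR: 17 ≡ 1 mod 4, sign kept]
  = -(1/17)    [851 ≡ 1 mod 17]
  = -1    [(1/17) = 1]

-1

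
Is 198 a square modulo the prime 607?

Factor out 2: 198 = 2·99. Since 607 ≡ 7 (mod 8), (2/607) = +1. Now have (99/607).
Both 99 ≡ 3 and 607 ≡ 3 (mod 4), so reciprocity gives (99/607) = -(607/99). Reduce: 607 ≡ 13 (mod 99). Now have -(13/99).
13 ≡ 1 (mod 4), so quadratic reciprocity gives (13/99) = (99/13). Reduce: 99 ≡ 8 (mod 13). Now have -(8/13).
Factor out 2: 8 = 2^3. Since 13 ≡ 5 (mod 8), (2/13) = -1, and (2/13)^3 = -1. Now have (1/13).
(1/13) = 1. Collecting the sign factors: 1.
The Legendre symbol is 1, so x^2 ≡ 198 (mod 607) has solution.

yes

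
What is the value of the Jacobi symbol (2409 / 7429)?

(2409 / 7429)
  = (7429 / 2409)    [QR: 2409 ≡ 1 mod 4, sign kept]
  = (202 / 2409)    [7429 ≡ 202 mod 2409]
  = (101 / 2409)    [2409 ≡ 1 mod 8 ⇒ (2 / 2409) = +1]
  = (2409 / 101)    [QR: 101 ≡ 1 mod 4, sign kept]
  = (86 / 101)    [2409 ≡ 86 mod 101]
  = -(43 / 101)    [101 ≡ 5 mod 8 ⇒ (2 / 101) = -1]
  = -(101 / 43)    [QR: 101 ≡ 1 mod 4, sign kept]
  = -(15 / 43)    [101 ≡ 15 mod 43]
  = (43 / 15)    [QR: both ≡ 3 mod 4, sign flips]
  = (13 / 15)    [43 ≡ 13 mod 15]
  = (15 / 13)    [QR: 13 ≡ 1 mod 4, sign kept]
  = (2 / 13)    [15 ≡ 2 mod 13]
  = -(1 / 13)    [13 ≡ 5 mod 8 ⇒ (2 / 13) = -1]
  = -1    [(1 / 13) = 1]

-1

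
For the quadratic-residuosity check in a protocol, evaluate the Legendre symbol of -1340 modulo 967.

Reduce the numerator: -1340 ≡ 594 (mod 967), so (-1340 / 967) = (594 / 967).
Factor out 2: 594 = 2·297. Since 967 ≡ 7 (mod 8), (2 / 967) = +1. Now have (297 / 967).
297 ≡ 1 (mod 4), so quadratic reciprocity gives (297 / 967) = (967 / 297). Reduce: 967 ≡ 76 (mod 297). Now have (76 / 297).
Factor out 2: 76 = 2^2·19. Since 297 ≡ 1 (mod 8), (2 / 297) = +1, and (2 / 297)^2 = +1. Now have (19 / 297).
297 ≡ 1 (mod 4), so quadratic reciprocity gives (19 / 297) = (297 / 19). Reduce: 297 ≡ 12 (mod 19). Now have (12 / 19).
Factor out 2: 12 = 2^2·3. Since 19 ≡ 3 (mod 8), (2 / 19) = -1, and (2 / 19)^2 = +1. Now have (3 / 19).
Both 3 ≡ 3 and 19 ≡ 3 (mod 4), so reciprocity gives (3 / 19) = -(19 / 3). Reduce: 19 ≡ 1 (mod 3). Now have -(1 / 3).
(1 / 3) = 1. Collecting the sign factors: -1.

-1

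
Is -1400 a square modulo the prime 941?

yes

(-1400/941)
  = (1400/941)    [941 ≡ 1 mod 4 ⇒ (-1/941) = +1]
  = (459/941)    [1400 ≡ 459 mod 941]
  = (941/459)    [QR: 941 ≡ 1 mod 4, sign kept]
  = (23/459)    [941 ≡ 23 mod 459]
  = -(459/23)    [QR: both ≡ 3 mod 4, sign flips]
  = -(22/23)    [459 ≡ 22 mod 23]
  = -(11/23)    [23 ≡ 7 mod 8 ⇒ (2/23) = +1]
  = (23/11)    [QR: both ≡ 3 mod 4, sign flips]
  = (1/11)    [23 ≡ 1 mod 11]
  = 1    [(1/11) = 1]
The Legendre symbol is 1, so x^2 ≡ -1400 (mod 941) has solution.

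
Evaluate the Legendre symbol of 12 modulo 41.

-1

(12|41)
  = (3|41)    [41 ≡ 1 mod 8 ⇒ (2|41)^2 = +1]
  = (41|3)    [QR: 41 ≡ 1 mod 4, sign kept]
  = (2|3)    [41 ≡ 2 mod 3]
  = -(1|3)    [3 ≡ 3 mod 8 ⇒ (2|3) = -1]
  = -1    [(1|3) = 1]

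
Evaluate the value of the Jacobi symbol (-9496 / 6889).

1

(-9496 / 6889)
  = (4282 / 6889)    [-9496 ≡ 4282 mod 6889]
  = (2141 / 6889)    [6889 ≡ 1 mod 8 ⇒ (2 / 6889) = +1]
  = (6889 / 2141)    [QR: 2141 ≡ 1 mod 4, sign kept]
  = (466 / 2141)    [6889 ≡ 466 mod 2141]
  = -(233 / 2141)    [2141 ≡ 5 mod 8 ⇒ (2 / 2141) = -1]
  = -(2141 / 233)    [QR: 233 ≡ 1 mod 4, sign kept]
  = -(44 / 233)    [2141 ≡ 44 mod 233]
  = -(11 / 233)    [233 ≡ 1 mod 8 ⇒ (2 / 233)^2 = +1]
  = -(233 / 11)    [QR: 233 ≡ 1 mod 4, sign kept]
  = -(2 / 11)    [233 ≡ 2 mod 11]
  = (1 / 11)    [11 ≡ 3 mod 8 ⇒ (2 / 11) = -1]
  = 1    [(1 / 11) = 1]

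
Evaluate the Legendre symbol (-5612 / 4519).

Pull out -1: (-5612 / 4519) = (-1 / 4519)·(5612 / 4519). Since 4519 ≡ 3 (mod 4), (-1 / 4519) = -1. Now have -(5612 / 4519).
Reduce the numerator: 5612 ≡ 1093 (mod 4519), so (5612 / 4519) = (1093 / 4519).
1093 ≡ 1 (mod 4), so quadratic reciprocity gives (1093 / 4519) = (4519 / 1093). Reduce: 4519 ≡ 147 (mod 1093). Now have -(147 / 1093).
1093 ≡ 1 (mod 4), so quadratic reciprocity gives (147 / 1093) = (1093 / 147). Reduce: 1093 ≡ 64 (mod 147). Now have -(64 / 147).
Factor out 2: 64 = 2^6. Since 147 ≡ 3 (mod 8), (2 / 147) = -1, and (2 / 147)^6 = +1. Now have -(1 / 147).
(1 / 147) = 1. Collecting the sign factors: -1.

-1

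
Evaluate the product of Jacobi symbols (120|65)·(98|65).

By multiplicativity, (120·98|65) = (120|65)·(98|65).
First factor (120|65):
Reduce the numerator: 120 ≡ 55 (mod 65), so (120|65) = (55|65).
65 ≡ 1 (mod 4), so quadratic reciprocity gives (55|65) = (65|55). Reduce: 65 ≡ 10 (mod 55). Now have (10|55).
Factor out 2: 10 = 2·5. Since 55 ≡ 7 (mod 8), (2|55) = +1. Now have (5|55).
5 ≡ 1 (mod 4), so quadratic reciprocity gives (5|55) = (55|5). Reduce: 55 ≡ 0 (mod 5). Now have (0|5).
The numerator is now 0 with denominator 5 > 1: the symbol is 0.
Second factor (98|65):
Reduce the numerator: 98 ≡ 33 (mod 65), so (98|65) = (33|65).
33 ≡ 1 (mod 4), so quadratic reciprocity gives (33|65) = (65|33). Reduce: 65 ≡ 32 (mod 33). Now have (32|33).
Factor out 2: 32 = 2^5. Since 33 ≡ 1 (mod 8), (2|33) = +1, and (2|33)^5 = +1. Now have (1|33).
(1|33) = 1. Collecting the sign factors: 1.
Product: (0)·(1) = 0.

0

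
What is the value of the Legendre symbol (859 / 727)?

1

Reduce the numerator: 859 ≡ 132 (mod 727), so (859 / 727) = (132 / 727).
Factor out 2: 132 = 2^2·33. Since 727 ≡ 7 (mod 8), (2 / 727) = +1, and (2 / 727)^2 = +1. Now have (33 / 727).
33 ≡ 1 (mod 4), so quadratic reciprocity gives (33 / 727) = (727 / 33). Reduce: 727 ≡ 1 (mod 33). Now have (1 / 33).
(1 / 33) = 1. Collecting the sign factors: 1.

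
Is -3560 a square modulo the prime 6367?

no

(-3560/6367)
  = (2807/6367)    [-3560 ≡ 2807 mod 6367]
  = -(6367/2807)    [QR: both ≡ 3 mod 4, sign flips]
  = -(753/2807)    [6367 ≡ 753 mod 2807]
  = -(2807/753)    [QR: 753 ≡ 1 mod 4, sign kept]
  = -(548/753)    [2807 ≡ 548 mod 753]
  = -(137/753)    [753 ≡ 1 mod 8 ⇒ (2/753)^2 = +1]
  = -(753/137)    [QR: 137 ≡ 1 mod 4, sign kept]
  = -(68/137)    [753 ≡ 68 mod 137]
  = -(17/137)    [137 ≡ 1 mod 8 ⇒ (2/137)^2 = +1]
  = -(137/17)    [QR: 17 ≡ 1 mod 4, sign kept]
  = -(1/17)    [137 ≡ 1 mod 17]
  = -1    [(1/17) = 1]
(-3560/6367) = -1, and 6367 is prime, so -3560 is not a quadratic residue mod 6367.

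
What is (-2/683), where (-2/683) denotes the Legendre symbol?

1

(-2/683)
  = (681/683)    [-2 ≡ 681 mod 683]
  = (683/681)    [QR: 681 ≡ 1 mod 4, sign kept]
  = (2/681)    [683 ≡ 2 mod 681]
  = (1/681)    [681 ≡ 1 mod 8 ⇒ (2/681) = +1]
  = 1    [(1/681) = 1]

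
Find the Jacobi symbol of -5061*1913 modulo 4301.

By multiplicativity, (-5061·1913 / 4301) = (-5061 / 4301)·(1913 / 4301).
First factor (-5061 / 4301):
(-5061 / 4301)
  = (5061 / 4301)    [4301 ≡ 1 mod 4 ⇒ (-1 / 4301) = +1]
  = (760 / 4301)    [5061 ≡ 760 mod 4301]
  = -(95 / 4301)    [4301 ≡ 5 mod 8 ⇒ (2 / 4301)^3 = -1]
  = -(4301 / 95)    [QR: 4301 ≡ 1 mod 4, sign kept]
  = -(26 / 95)    [4301 ≡ 26 mod 95]
  = -(13 / 95)    [95 ≡ 7 mod 8 ⇒ (2 / 95) = +1]
  = -(95 / 13)    [QR: 13 ≡ 1 mod 4, sign kept]
  = -(4 / 13)    [95 ≡ 4 mod 13]
  = -(1 / 13)    [13 ≡ 5 mod 8 ⇒ (2 / 13)^2 = +1]
  = -1    [(1 / 13) = 1]
Second factor (1913 / 4301):
(1913 / 4301)
  = (4301 / 1913)    [QR: 1913 ≡ 1 mod 4, sign kept]
  = (475 / 1913)    [4301 ≡ 475 mod 1913]
  = (1913 / 475)    [QR: 1913 ≡ 1 mod 4, sign kept]
  = (13 / 475)    [1913 ≡ 13 mod 475]
  = (475 / 13)    [QR: 13 ≡ 1 mod 4, sign kept]
  = (7 / 13)    [475 ≡ 7 mod 13]
  = (13 / 7)    [QR: 13 ≡ 1 mod 4, sign kept]
  = (6 / 7)    [13 ≡ 6 mod 7]
  = (3 / 7)    [7 ≡ 7 mod 8 ⇒ (2 / 7) = +1]
  = -(7 / 3)    [QR: both ≡ 3 mod 4, sign flips]
  = -(1 / 3)    [7 ≡ 1 mod 3]
  = -1    [(1 / 3) = 1]
Product: (-1)·(-1) = 1.

1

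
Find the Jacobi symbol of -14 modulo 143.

Reduce the numerator: -14 ≡ 129 (mod 143), so (-14|143) = (129|143).
129 ≡ 1 (mod 4), so quadratic reciprocity gives (129|143) = (143|129). Reduce: 143 ≡ 14 (mod 129). Now have (14|129).
Factor out 2: 14 = 2·7. Since 129 ≡ 1 (mod 8), (2|129) = +1. Now have (7|129).
129 ≡ 1 (mod 4), so quadratic reciprocity gives (7|129) = (129|7). Reduce: 129 ≡ 3 (mod 7). Now have (3|7).
Both 3 ≡ 3 and 7 ≡ 3 (mod 4), so reciprocity gives (3|7) = -(7|3). Reduce: 7 ≡ 1 (mod 3). Now have -(1|3).
(1|3) = 1. Collecting the sign factors: -1.

-1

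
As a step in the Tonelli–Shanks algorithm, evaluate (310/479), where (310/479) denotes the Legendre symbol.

(310/479)
  = (155/479)    [479 ≡ 7 mod 8 ⇒ (2/479) = +1]
  = -(479/155)    [QR: both ≡ 3 mod 4, sign flips]
  = -(14/155)    [479 ≡ 14 mod 155]
  = (7/155)    [155 ≡ 3 mod 8 ⇒ (2/155) = -1]
  = -(155/7)    [QR: both ≡ 3 mod 4, sign flips]
  = -(1/7)    [155 ≡ 1 mod 7]
  = -1    [(1/7) = 1]

-1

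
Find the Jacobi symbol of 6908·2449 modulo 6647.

-1

By multiplicativity, (6908·2449 / 6647) = (6908 / 6647)·(2449 / 6647).
First factor (6908 / 6647):
(6908 / 6647)
  = (261 / 6647)    [6908 ≡ 261 mod 6647]
  = (6647 / 261)    [QR: 261 ≡ 1 mod 4, sign kept]
  = (122 / 261)    [6647 ≡ 122 mod 261]
  = -(61 / 261)    [261 ≡ 5 mod 8 ⇒ (2 / 261) = -1]
  = -(261 / 61)    [QR: 61 ≡ 1 mod 4, sign kept]
  = -(17 / 61)    [261 ≡ 17 mod 61]
  = -(61 / 17)    [QR: 17 ≡ 1 mod 4, sign kept]
  = -(10 / 17)    [61 ≡ 10 mod 17]
  = -(5 / 17)    [17 ≡ 1 mod 8 ⇒ (2 / 17) = +1]
  = -(17 / 5)    [QR: 5 ≡ 1 mod 4, sign kept]
  = -(2 / 5)    [17 ≡ 2 mod 5]
  = (1 / 5)    [5 ≡ 5 mod 8 ⇒ (2 / 5) = -1]
  = 1    [(1 / 5) = 1]
Second factor (2449 / 6647):
(2449 / 6647)
  = (6647 / 2449)    [QR: 2449 ≡ 1 mod 4, sign kept]
  = (1749 / 2449)    [6647 ≡ 1749 mod 2449]
  = (2449 / 1749)    [QR: 1749 ≡ 1 mod 4, sign kept]
  = (700 / 1749)    [2449 ≡ 700 mod 1749]
  = (175 / 1749)    [1749 ≡ 5 mod 8 ⇒ (2 / 1749)^2 = +1]
  = (1749 / 175)    [QR: 1749 ≡ 1 mod 4, sign kept]
  = (174 / 175)    [1749 ≡ 174 mod 175]
  = (87 / 175)    [175 ≡ 7 mod 8 ⇒ (2 / 175) = +1]
  = -(175 / 87)    [QR: both ≡ 3 mod 4, sign flips]
  = -(1 / 87)    [175 ≡ 1 mod 87]
  = -1    [(1 / 87) = 1]
Product: (1)·(-1) = -1.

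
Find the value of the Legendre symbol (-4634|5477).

-1

(-4634|5477)
  = (4634|5477)    [5477 ≡ 1 mod 4 ⇒ (-1|5477) = +1]
  = -(2317|5477)    [5477 ≡ 5 mod 8 ⇒ (2|5477) = -1]
  = -(5477|2317)    [QR: 2317 ≡ 1 mod 4, sign kept]
  = -(843|2317)    [5477 ≡ 843 mod 2317]
  = -(2317|843)    [QR: 2317 ≡ 1 mod 4, sign kept]
  = -(631|843)    [2317 ≡ 631 mod 843]
  = (843|631)    [QR: both ≡ 3 mod 4, sign flips]
  = (212|631)    [843 ≡ 212 mod 631]
  = (53|631)    [631 ≡ 7 mod 8 ⇒ (2|631)^2 = +1]
  = (631|53)    [QR: 53 ≡ 1 mod 4, sign kept]
  = (48|53)    [631 ≡ 48 mod 53]
  = (3|53)    [53 ≡ 5 mod 8 ⇒ (2|53)^4 = +1]
  = (53|3)    [QR: 53 ≡ 1 mod 4, sign kept]
  = (2|3)    [53 ≡ 2 mod 3]
  = -(1|3)    [3 ≡ 3 mod 8 ⇒ (2|3) = -1]
  = -1    [(1|3) = 1]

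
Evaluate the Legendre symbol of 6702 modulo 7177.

Factor out 2: 6702 = 2·3351. Since 7177 ≡ 1 (mod 8), (2|7177) = +1. Now have (3351|7177).
7177 ≡ 1 (mod 4), so quadratic reciprocity gives (3351|7177) = (7177|3351). Reduce: 7177 ≡ 475 (mod 3351). Now have (475|3351).
Both 475 ≡ 3 and 3351 ≡ 3 (mod 4), so reciprocity gives (475|3351) = -(3351|475). Reduce: 3351 ≡ 26 (mod 475). Now have -(26|475).
Factor out 2: 26 = 2·13. Since 475 ≡ 3 (mod 8), (2|475) = -1. Now have (13|475).
13 ≡ 1 (mod 4), so quadratic reciprocity gives (13|475) = (475|13). Reduce: 475 ≡ 7 (mod 13). Now have (7|13).
13 ≡ 1 (mod 4), so quadratic reciprocity gives (7|13) = (13|7). Reduce: 13 ≡ 6 (mod 7). Now have (6|7).
Factor out 2: 6 = 2·3. Since 7 ≡ 7 (mod 8), (2|7) = +1. Now have (3|7).
Both 3 ≡ 3 and 7 ≡ 3 (mod 4), so reciprocity gives (3|7) = -(7|3). Reduce: 7 ≡ 1 (mod 3). Now have -(1|3).
(1|3) = 1. Collecting the sign factors: -1.

-1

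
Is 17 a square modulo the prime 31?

(17/31)
  = (31/17)    [QR: 17 ≡ 1 mod 4, sign kept]
  = (14/17)    [31 ≡ 14 mod 17]
  = (7/17)    [17 ≡ 1 mod 8 ⇒ (2/17) = +1]
  = (17/7)    [QR: 17 ≡ 1 mod 4, sign kept]
  = (3/7)    [17 ≡ 3 mod 7]
  = -(7/3)    [QR: both ≡ 3 mod 4, sign flips]
  = -(1/3)    [7 ≡ 1 mod 3]
  = -1    [(1/3) = 1]
The Legendre symbol is -1, so x^2 ≡ 17 (mod 31) has no solution.

no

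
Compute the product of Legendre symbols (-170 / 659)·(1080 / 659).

-1

By multiplicativity, (-170·1080 / 659) = (-170 / 659)·(1080 / 659).
First factor (-170 / 659):
Pull out -1: (-170 / 659) = (-1 / 659)·(170 / 659). Since 659 ≡ 3 (mod 4), (-1 / 659) = -1. Now have -(170 / 659).
Factor out 2: 170 = 2·85. Since 659 ≡ 3 (mod 8), (2 / 659) = -1. Now have (85 / 659).
85 ≡ 1 (mod 4), so quadratic reciprocity gives (85 / 659) = (659 / 85). Reduce: 659 ≡ 64 (mod 85). Now have (64 / 85).
Factor out 2: 64 = 2^6. Since 85 ≡ 5 (mod 8), (2 / 85) = -1, and (2 / 85)^6 = +1. Now have (1 / 85).
(1 / 85) = 1. Collecting the sign factors: 1.
Second factor (1080 / 659):
Reduce the numerator: 1080 ≡ 421 (mod 659), so (1080 / 659) = (421 / 659).
421 ≡ 1 (mod 4), so quadratic reciprocity gives (421 / 659) = (659 / 421). Reduce: 659 ≡ 238 (mod 421). Now have (238 / 421).
Factor out 2: 238 = 2·119. Since 421 ≡ 5 (mod 8), (2 / 421) = -1. Now have -(119 / 421).
421 ≡ 1 (mod 4), so quadratic reciprocity gives (119 / 421) = (421 / 119). Reduce: 421 ≡ 64 (mod 119). Now have -(64 / 119).
Factor out 2: 64 = 2^6. Since 119 ≡ 7 (mod 8), (2 / 119) = +1, and (2 / 119)^6 = +1. Now have -(1 / 119).
(1 / 119) = 1. Collecting the sign factors: -1.
Product: (1)·(-1) = -1.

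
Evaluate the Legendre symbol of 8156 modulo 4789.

-1

(8156|4789)
  = (3367|4789)    [8156 ≡ 3367 mod 4789]
  = (4789|3367)    [QR: 4789 ≡ 1 mod 4, sign kept]
  = (1422|3367)    [4789 ≡ 1422 mod 3367]
  = (711|3367)    [3367 ≡ 7 mod 8 ⇒ (2|3367) = +1]
  = -(3367|711)    [QR: both ≡ 3 mod 4, sign flips]
  = -(523|711)    [3367 ≡ 523 mod 711]
  = (711|523)    [QR: both ≡ 3 mod 4, sign flips]
  = (188|523)    [711 ≡ 188 mod 523]
  = (47|523)    [523 ≡ 3 mod 8 ⇒ (2|523)^2 = +1]
  = -(523|47)    [QR: both ≡ 3 mod 4, sign flips]
  = -(6|47)    [523 ≡ 6 mod 47]
  = -(3|47)    [47 ≡ 7 mod 8 ⇒ (2|47) = +1]
  = (47|3)    [QR: both ≡ 3 mod 4, sign flips]
  = (2|3)    [47 ≡ 2 mod 3]
  = -(1|3)    [3 ≡ 3 mod 8 ⇒ (2|3) = -1]
  = -1    [(1|3) = 1]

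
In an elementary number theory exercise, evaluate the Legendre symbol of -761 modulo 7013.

Reduce the numerator: -761 ≡ 6252 (mod 7013), so (-761/7013) = (6252/7013).
Factor out 2: 6252 = 2^2·1563. Since 7013 ≡ 5 (mod 8), (2/7013) = -1, and (2/7013)^2 = +1. Now have (1563/7013).
7013 ≡ 1 (mod 4), so quadratic reciprocity gives (1563/7013) = (7013/1563). Reduce: 7013 ≡ 761 (mod 1563). Now have (761/1563).
761 ≡ 1 (mod 4), so quadratic reciprocity gives (761/1563) = (1563/761). Reduce: 1563 ≡ 41 (mod 761). Now have (41/761).
41 ≡ 1 (mod 4), so quadratic reciprocity gives (41/761) = (761/41). Reduce: 761 ≡ 23 (mod 41). Now have (23/41).
41 ≡ 1 (mod 4), so quadratic reciprocity gives (23/41) = (41/23). Reduce: 41 ≡ 18 (mod 23). Now have (18/23).
Factor out 2: 18 = 2·9. Since 23 ≡ 7 (mod 8), (2/23) = +1. Now have (9/23).
9 ≡ 1 (mod 4), so quadratic reciprocity gives (9/23) = (23/9). Reduce: 23 ≡ 5 (mod 9). Now have (5/9).
5 ≡ 1 (mod 4), so quadratic reciprocity gives (5/9) = (9/5). Reduce: 9 ≡ 4 (mod 5). Now have (4/5).
Factor out 2: 4 = 2^2. Since 5 ≡ 5 (mod 8), (2/5) = -1, and (2/5)^2 = +1. Now have (1/5).
(1/5) = 1. Collecting the sign factors: 1.

1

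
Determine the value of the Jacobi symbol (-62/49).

Reduce the numerator: -62 ≡ 36 (mod 49), so (-62/49) = (36/49).
Factor out 2: 36 = 2^2·9. Since 49 ≡ 1 (mod 8), (2/49) = +1, and (2/49)^2 = +1. Now have (9/49).
9 ≡ 1 (mod 4), so quadratic reciprocity gives (9/49) = (49/9). Reduce: 49 ≡ 4 (mod 9). Now have (4/9).
Factor out 2: 4 = 2^2. Since 9 ≡ 1 (mod 8), (2/9) = +1, and (2/9)^2 = +1. Now have (1/9).
(1/9) = 1. Collecting the sign factors: 1.

1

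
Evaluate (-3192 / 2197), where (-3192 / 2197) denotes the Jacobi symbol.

(-3192 / 2197)
  = (3192 / 2197)    [2197 ≡ 1 mod 4 ⇒ (-1 / 2197) = +1]
  = (995 / 2197)    [3192 ≡ 995 mod 2197]
  = (2197 / 995)    [QR: 2197 ≡ 1 mod 4, sign kept]
  = (207 / 995)    [2197 ≡ 207 mod 995]
  = -(995 / 207)    [QR: both ≡ 3 mod 4, sign flips]
  = -(167 / 207)    [995 ≡ 167 mod 207]
  = (207 / 167)    [QR: both ≡ 3 mod 4, sign flips]
  = (40 / 167)    [207 ≡ 40 mod 167]
  = (5 / 167)    [167 ≡ 7 mod 8 ⇒ (2 / 167)^3 = +1]
  = (167 / 5)    [QR: 5 ≡ 1 mod 4, sign kept]
  = (2 / 5)    [167 ≡ 2 mod 5]
  = -(1 / 5)    [5 ≡ 5 mod 8 ⇒ (2 / 5) = -1]
  = -1    [(1 / 5) = 1]

-1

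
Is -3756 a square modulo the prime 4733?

no

(-3756|4733)
  = (3756|4733)    [4733 ≡ 1 mod 4 ⇒ (-1|4733) = +1]
  = (939|4733)    [4733 ≡ 5 mod 8 ⇒ (2|4733)^2 = +1]
  = (4733|939)    [QR: 4733 ≡ 1 mod 4, sign kept]
  = (38|939)    [4733 ≡ 38 mod 939]
  = -(19|939)    [939 ≡ 3 mod 8 ⇒ (2|939) = -1]
  = (939|19)    [QR: both ≡ 3 mod 4, sign flips]
  = (8|19)    [939 ≡ 8 mod 19]
  = -(1|19)    [19 ≡ 3 mod 8 ⇒ (2|19)^3 = -1]
  = -1    [(1|19) = 1]
(-3756|4733) = -1, and 4733 is prime, so -3756 is not a quadratic residue mod 4733.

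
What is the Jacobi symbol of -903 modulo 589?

(-903|589)
  = (903|589)    [589 ≡ 1 mod 4 ⇒ (-1|589) = +1]
  = (314|589)    [903 ≡ 314 mod 589]
  = -(157|589)    [589 ≡ 5 mod 8 ⇒ (2|589) = -1]
  = -(589|157)    [QR: 157 ≡ 1 mod 4, sign kept]
  = -(118|157)    [589 ≡ 118 mod 157]
  = (59|157)    [157 ≡ 5 mod 8 ⇒ (2|157) = -1]
  = (157|59)    [QR: 157 ≡ 1 mod 4, sign kept]
  = (39|59)    [157 ≡ 39 mod 59]
  = -(59|39)    [QR: both ≡ 3 mod 4, sign flips]
  = -(20|39)    [59 ≡ 20 mod 39]
  = -(5|39)    [39 ≡ 7 mod 8 ⇒ (2|39)^2 = +1]
  = -(39|5)    [QR: 5 ≡ 1 mod 4, sign kept]
  = -(4|5)    [39 ≡ 4 mod 5]
  = -(1|5)    [5 ≡ 5 mod 8 ⇒ (2|5)^2 = +1]
  = -1    [(1|5) = 1]

-1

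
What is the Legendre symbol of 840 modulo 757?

1

Reduce the numerator: 840 ≡ 83 (mod 757), so (840|757) = (83|757).
757 ≡ 1 (mod 4), so quadratic reciprocity gives (83|757) = (757|83). Reduce: 757 ≡ 10 (mod 83). Now have (10|83).
Factor out 2: 10 = 2·5. Since 83 ≡ 3 (mod 8), (2|83) = -1. Now have -(5|83).
5 ≡ 1 (mod 4), so quadratic reciprocity gives (5|83) = (83|5). Reduce: 83 ≡ 3 (mod 5). Now have -(3|5).
5 ≡ 1 (mod 4), so quadratic reciprocity gives (3|5) = (5|3). Reduce: 5 ≡ 2 (mod 3). Now have -(2|3).
Factor out 2: 2 = 2. Since 3 ≡ 3 (mod 8), (2|3) = -1. Now have (1|3).
(1|3) = 1. Collecting the sign factors: 1.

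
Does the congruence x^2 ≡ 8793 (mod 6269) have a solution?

Reduce the numerator: 8793 ≡ 2524 (mod 6269), so (8793|6269) = (2524|6269).
Factor out 2: 2524 = 2^2·631. Since 6269 ≡ 5 (mod 8), (2|6269) = -1, and (2|6269)^2 = +1. Now have (631|6269).
6269 ≡ 1 (mod 4), so quadratic reciprocity gives (631|6269) = (6269|631). Reduce: 6269 ≡ 590 (mod 631). Now have (590|631).
Factor out 2: 590 = 2·295. Since 631 ≡ 7 (mod 8), (2|631) = +1. Now have (295|631).
Both 295 ≡ 3 and 631 ≡ 3 (mod 4), so reciprocity gives (295|631) = -(631|295). Reduce: 631 ≡ 41 (mod 295). Now have -(41|295).
41 ≡ 1 (mod 4), so quadratic reciprocity gives (41|295) = (295|41). Reduce: 295 ≡ 8 (mod 41). Now have -(8|41).
Factor out 2: 8 = 2^3. Since 41 ≡ 1 (mod 8), (2|41) = +1, and (2|41)^3 = +1. Now have -(1|41).
(1|41) = 1. Collecting the sign factors: -1.
The Legendre symbol is -1, so x^2 ≡ 8793 (mod 6269) has no solution.

no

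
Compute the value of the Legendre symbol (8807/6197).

(8807/6197)
  = (2610/6197)    [8807 ≡ 2610 mod 6197]
  = -(1305/6197)    [6197 ≡ 5 mod 8 ⇒ (2/6197) = -1]
  = -(6197/1305)    [QR: 1305 ≡ 1 mod 4, sign kept]
  = -(977/1305)    [6197 ≡ 977 mod 1305]
  = -(1305/977)    [QR: 977 ≡ 1 mod 4, sign kept]
  = -(328/977)    [1305 ≡ 328 mod 977]
  = -(41/977)    [977 ≡ 1 mod 8 ⇒ (2/977)^3 = +1]
  = -(977/41)    [QR: 41 ≡ 1 mod 4, sign kept]
  = -(34/41)    [977 ≡ 34 mod 41]
  = -(17/41)    [41 ≡ 1 mod 8 ⇒ (2/41) = +1]
  = -(41/17)    [QR: 17 ≡ 1 mod 4, sign kept]
  = -(7/17)    [41 ≡ 7 mod 17]
  = -(17/7)    [QR: 17 ≡ 1 mod 4, sign kept]
  = -(3/7)    [17 ≡ 3 mod 7]
  = (7/3)    [QR: both ≡ 3 mod 4, sign flips]
  = (1/3)    [7 ≡ 1 mod 3]
  = 1    [(1/3) = 1]

1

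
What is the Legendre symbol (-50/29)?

Reduce the numerator: -50 ≡ 8 (mod 29), so (-50/29) = (8/29).
Factor out 2: 8 = 2^3. Since 29 ≡ 5 (mod 8), (2/29) = -1, and (2/29)^3 = -1. Now have -(1/29).
(1/29) = 1. Collecting the sign factors: -1.

-1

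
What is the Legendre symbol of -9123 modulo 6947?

(-9123/6947)
  = (4771/6947)    [-9123 ≡ 4771 mod 6947]
  = -(6947/4771)    [QR: both ≡ 3 mod 4, sign flips]
  = -(2176/4771)    [6947 ≡ 2176 mod 4771]
  = (17/4771)    [4771 ≡ 3 mod 8 ⇒ (2/4771)^7 = -1]
  = (4771/17)    [QR: 17 ≡ 1 mod 4, sign kept]
  = (11/17)    [4771 ≡ 11 mod 17]
  = (17/11)    [QR: 17 ≡ 1 mod 4, sign kept]
  = (6/11)    [17 ≡ 6 mod 11]
  = -(3/11)    [11 ≡ 3 mod 8 ⇒ (2/11) = -1]
  = (11/3)    [QR: both ≡ 3 mod 4, sign flips]
  = (2/3)    [11 ≡ 2 mod 3]
  = -(1/3)    [3 ≡ 3 mod 8 ⇒ (2/3) = -1]
  = -1    [(1/3) = 1]

-1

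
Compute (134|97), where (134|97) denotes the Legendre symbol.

-1

Reduce the numerator: 134 ≡ 37 (mod 97), so (134|97) = (37|97).
37 ≡ 1 (mod 4), so quadratic reciprocity gives (37|97) = (97|37). Reduce: 97 ≡ 23 (mod 37). Now have (23|37).
37 ≡ 1 (mod 4), so quadratic reciprocity gives (23|37) = (37|23). Reduce: 37 ≡ 14 (mod 23). Now have (14|23).
Factor out 2: 14 = 2·7. Since 23 ≡ 7 (mod 8), (2|23) = +1. Now have (7|23).
Both 7 ≡ 3 and 23 ≡ 3 (mod 4), so reciprocity gives (7|23) = -(23|7). Reduce: 23 ≡ 2 (mod 7). Now have -(2|7).
Factor out 2: 2 = 2. Since 7 ≡ 7 (mod 8), (2|7) = +1. Now have -(1|7).
(1|7) = 1. Collecting the sign factors: -1.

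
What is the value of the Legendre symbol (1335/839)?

Reduce the numerator: 1335 ≡ 496 (mod 839), so (1335/839) = (496/839).
Factor out 2: 496 = 2^4·31. Since 839 ≡ 7 (mod 8), (2/839) = +1, and (2/839)^4 = +1. Now have (31/839).
Both 31 ≡ 3 and 839 ≡ 3 (mod 4), so reciprocity gives (31/839) = -(839/31). Reduce: 839 ≡ 2 (mod 31). Now have -(2/31).
Factor out 2: 2 = 2. Since 31 ≡ 7 (mod 8), (2/31) = +1. Now have -(1/31).
(1/31) = 1. Collecting the sign factors: -1.

-1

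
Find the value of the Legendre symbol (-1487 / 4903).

Reduce the numerator: -1487 ≡ 3416 (mod 4903), so (-1487 / 4903) = (3416 / 4903).
Factor out 2: 3416 = 2^3·427. Since 4903 ≡ 7 (mod 8), (2 / 4903) = +1, and (2 / 4903)^3 = +1. Now have (427 / 4903).
Both 427 ≡ 3 and 4903 ≡ 3 (mod 4), so reciprocity gives (427 / 4903) = -(4903 / 427). Reduce: 4903 ≡ 206 (mod 427). Now have -(206 / 427).
Factor out 2: 206 = 2·103. Since 427 ≡ 3 (mod 8), (2 / 427) = -1. Now have (103 / 427).
Both 103 ≡ 3 and 427 ≡ 3 (mod 4), so reciprocity gives (103 / 427) = -(427 / 103). Reduce: 427 ≡ 15 (mod 103). Now have -(15 / 103).
Both 15 ≡ 3 and 103 ≡ 3 (mod 4), so reciprocity gives (15 / 103) = -(103 / 15). Reduce: 103 ≡ 13 (mod 15). Now have (13 / 15).
13 ≡ 1 (mod 4), so quadratic reciprocity gives (13 / 15) = (15 / 13). Reduce: 15 ≡ 2 (mod 13). Now have (2 / 13).
Factor out 2: 2 = 2. Since 13 ≡ 5 (mod 8), (2 / 13) = -1. Now have -(1 / 13).
(1 / 13) = 1. Collecting the sign factors: -1.

-1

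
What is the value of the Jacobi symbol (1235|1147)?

Reduce the numerator: 1235 ≡ 88 (mod 1147), so (1235|1147) = (88|1147).
Factor out 2: 88 = 2^3·11. Since 1147 ≡ 3 (mod 8), (2|1147) = -1, and (2|1147)^3 = -1. Now have -(11|1147).
Both 11 ≡ 3 and 1147 ≡ 3 (mod 4), so reciprocity gives (11|1147) = -(1147|11). Reduce: 1147 ≡ 3 (mod 11). Now have (3|11).
Both 3 ≡ 3 and 11 ≡ 3 (mod 4), so reciprocity gives (3|11) = -(11|3). Reduce: 11 ≡ 2 (mod 3). Now have -(2|3).
Factor out 2: 2 = 2. Since 3 ≡ 3 (mod 8), (2|3) = -1. Now have (1|3).
(1|3) = 1. Collecting the sign factors: 1.

1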